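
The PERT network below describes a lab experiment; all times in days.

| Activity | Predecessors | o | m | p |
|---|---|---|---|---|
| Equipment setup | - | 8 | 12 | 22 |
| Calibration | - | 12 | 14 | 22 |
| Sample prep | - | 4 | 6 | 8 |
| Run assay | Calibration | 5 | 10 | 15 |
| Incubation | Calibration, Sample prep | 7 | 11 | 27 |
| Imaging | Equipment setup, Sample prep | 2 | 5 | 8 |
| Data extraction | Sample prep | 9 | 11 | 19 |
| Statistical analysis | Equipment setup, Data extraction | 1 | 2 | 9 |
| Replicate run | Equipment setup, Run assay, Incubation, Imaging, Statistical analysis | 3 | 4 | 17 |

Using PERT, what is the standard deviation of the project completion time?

4.40 days

te_Equipment setup = (8 + 4·12 + 22)/6 = 78/6 = 13; σ²_Equipment setup = ((22−8)/6)² = 5.444
te_Calibration = (12 + 4·14 + 22)/6 = 90/6 = 15; σ²_Calibration = ((22−12)/6)² = 2.778
te_Sample prep = (4 + 4·6 + 8)/6 = 36/6 = 6; σ²_Sample prep = ((8−4)/6)² = 0.444
te_Run assay = (5 + 4·10 + 15)/6 = 60/6 = 10; σ²_Run assay = ((15−5)/6)² = 2.778
te_Incubation = (7 + 4·11 + 27)/6 = 78/6 = 13; σ²_Incubation = ((27−7)/6)² = 11.111
te_Imaging = (2 + 4·5 + 8)/6 = 30/6 = 5; σ²_Imaging = ((8−2)/6)² = 1.000
te_Data extraction = (9 + 4·11 + 19)/6 = 72/6 = 12; σ²_Data extraction = ((19−9)/6)² = 2.778
te_Statistical analysis = (1 + 4·2 + 9)/6 = 18/6 = 3; σ²_Statistical analysis = ((9−1)/6)² = 1.778
te_Replicate run = (3 + 4·4 + 17)/6 = 36/6 = 6; σ²_Replicate run = ((17−3)/6)² = 5.444

Forward pass:
ES_Equipment setup = 0; EF_Equipment setup = 13
ES_Calibration = 0; EF_Calibration = 15
ES_Sample prep = 0; EF_Sample prep = 6
ES_Run assay = 15; EF_Run assay = 15+10 = 25
ES_Incubation = max(EF_Calibration=15, EF_Sample prep=6) = 15; EF_Incubation = 15+13 = 28
ES_Imaging = max(EF_Equipment setup=13, EF_Sample prep=6) = 13; EF_Imaging = 13+5 = 18
ES_Data extraction = 6; EF_Data extraction = 6+12 = 18
ES_Statistical analysis = max(EF_Equipment setup=13, EF_Data extraction=18) = 18; EF_Statistical analysis = 18+3 = 21
ES_Replicate run = max(EF_Equipment setup=13, EF_Run assay=25, EF_Incubation=28, EF_Imaging=18, EF_Statistical analysis=21) = 28; EF_Replicate run = 28+6 = 34
Expected project duration μ = 34 days. Critical path: Calibration → Incubation → Replicate run.

Variance along critical path = 2.778 + 11.111 + 5.444 = 19.333
σ = √19.333 = 4.397 days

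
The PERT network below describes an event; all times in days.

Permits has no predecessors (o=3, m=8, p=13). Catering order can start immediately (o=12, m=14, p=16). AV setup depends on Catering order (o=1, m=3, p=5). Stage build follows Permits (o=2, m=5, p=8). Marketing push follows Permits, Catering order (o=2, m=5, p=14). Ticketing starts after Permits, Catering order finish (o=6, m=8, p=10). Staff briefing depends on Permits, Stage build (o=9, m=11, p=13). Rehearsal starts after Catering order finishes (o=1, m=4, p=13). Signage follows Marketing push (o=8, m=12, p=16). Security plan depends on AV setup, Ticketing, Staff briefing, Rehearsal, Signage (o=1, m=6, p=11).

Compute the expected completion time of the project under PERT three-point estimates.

te_Permits = (3 + 4·8 + 13)/6 = 48/6 = 8
te_Catering order = (12 + 4·14 + 16)/6 = 84/6 = 14
te_AV setup = (1 + 4·3 + 5)/6 = 18/6 = 3
te_Stage build = (2 + 4·5 + 8)/6 = 30/6 = 5
te_Marketing push = (2 + 4·5 + 14)/6 = 36/6 = 6
te_Ticketing = (6 + 4·8 + 10)/6 = 48/6 = 8
te_Staff briefing = (9 + 4·11 + 13)/6 = 66/6 = 11
te_Rehearsal = (1 + 4·4 + 13)/6 = 30/6 = 5
te_Signage = (8 + 4·12 + 16)/6 = 72/6 = 12
te_Security plan = (1 + 4·6 + 11)/6 = 36/6 = 6

Forward pass:
ES_Permits = 0; EF_Permits = 8
ES_Catering order = 0; EF_Catering order = 14
ES_AV setup = 14; EF_AV setup = 14+3 = 17
ES_Stage build = 8; EF_Stage build = 8+5 = 13
ES_Marketing push = max(EF_Permits=8, EF_Catering order=14) = 14; EF_Marketing push = 14+6 = 20
ES_Ticketing = max(EF_Permits=8, EF_Catering order=14) = 14; EF_Ticketing = 14+8 = 22
ES_Staff briefing = max(EF_Permits=8, EF_Stage build=13) = 13; EF_Staff briefing = 13+11 = 24
ES_Rehearsal = 14; EF_Rehearsal = 14+5 = 19
ES_Signage = 20; EF_Signage = 20+12 = 32
ES_Security plan = max(EF_AV setup=17, EF_Ticketing=22, EF_Staff briefing=24, EF_Rehearsal=19, EF_Signage=32) = 32; EF_Security plan = 32+6 = 38
Expected project duration μ = 38 days. Critical path: Catering order → Marketing push → Signage → Security plan.

38 days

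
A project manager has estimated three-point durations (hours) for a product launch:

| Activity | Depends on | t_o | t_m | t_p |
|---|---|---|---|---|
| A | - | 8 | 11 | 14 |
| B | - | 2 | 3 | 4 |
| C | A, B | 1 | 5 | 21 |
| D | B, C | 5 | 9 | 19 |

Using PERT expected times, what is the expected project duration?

28 hours

te_A = (8 + 4·11 + 14)/6 = 66/6 = 11
te_B = (2 + 4·3 + 4)/6 = 18/6 = 3
te_C = (1 + 4·5 + 21)/6 = 42/6 = 7
te_D = (5 + 4·9 + 19)/6 = 60/6 = 10

Forward pass:
ES_A = 0; EF_A = 11
ES_B = 0; EF_B = 3
ES_C = max(EF_A=11, EF_B=3) = 11; EF_C = 11+7 = 18
ES_D = max(EF_B=3, EF_C=18) = 18; EF_D = 18+10 = 28
Expected project duration μ = 28 hours. Critical path: A → C → D.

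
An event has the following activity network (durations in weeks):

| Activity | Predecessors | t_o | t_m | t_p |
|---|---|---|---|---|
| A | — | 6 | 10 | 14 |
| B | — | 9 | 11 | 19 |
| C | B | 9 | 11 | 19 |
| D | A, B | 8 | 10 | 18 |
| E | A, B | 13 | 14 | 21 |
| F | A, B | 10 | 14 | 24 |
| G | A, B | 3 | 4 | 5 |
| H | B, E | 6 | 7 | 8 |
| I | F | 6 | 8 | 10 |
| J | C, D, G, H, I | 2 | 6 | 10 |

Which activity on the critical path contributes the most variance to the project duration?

te_A = (6 + 4·10 + 14)/6 = 60/6 = 10; σ²_A = ((14−6)/6)² = 1.778
te_B = (9 + 4·11 + 19)/6 = 72/6 = 12; σ²_B = ((19−9)/6)² = 2.778
te_C = (9 + 4·11 + 19)/6 = 72/6 = 12; σ²_C = ((19−9)/6)² = 2.778
te_D = (8 + 4·10 + 18)/6 = 66/6 = 11; σ²_D = ((18−8)/6)² = 2.778
te_E = (13 + 4·14 + 21)/6 = 90/6 = 15; σ²_E = ((21−13)/6)² = 1.778
te_F = (10 + 4·14 + 24)/6 = 90/6 = 15; σ²_F = ((24−10)/6)² = 5.444
te_G = (3 + 4·4 + 5)/6 = 24/6 = 4; σ²_G = ((5−3)/6)² = 0.111
te_H = (6 + 4·7 + 8)/6 = 42/6 = 7; σ²_H = ((8−6)/6)² = 0.111
te_I = (6 + 4·8 + 10)/6 = 48/6 = 8; σ²_I = ((10−6)/6)² = 0.444
te_J = (2 + 4·6 + 10)/6 = 36/6 = 6; σ²_J = ((10−2)/6)² = 1.778

Forward pass:
ES_A = 0; EF_A = 10
ES_B = 0; EF_B = 12
ES_C = 12; EF_C = 12+12 = 24
ES_D = max(EF_A=10, EF_B=12) = 12; EF_D = 12+11 = 23
ES_E = max(EF_A=10, EF_B=12) = 12; EF_E = 12+15 = 27
ES_F = max(EF_A=10, EF_B=12) = 12; EF_F = 12+15 = 27
ES_G = max(EF_A=10, EF_B=12) = 12; EF_G = 12+4 = 16
ES_H = max(EF_B=12, EF_E=27) = 27; EF_H = 27+7 = 34
ES_I = 27; EF_I = 27+8 = 35
ES_J = max(EF_C=24, EF_D=23, EF_G=16, EF_H=34, EF_I=35) = 35; EF_J = 35+6 = 41
Expected project duration μ = 41 weeks. Critical path: B → F → I → J.

Variances on critical path: σ²_B=2.778, σ²_F=5.444, σ²_I=0.444, σ²_J=1.778.
Largest is σ²_F = 5.444.

F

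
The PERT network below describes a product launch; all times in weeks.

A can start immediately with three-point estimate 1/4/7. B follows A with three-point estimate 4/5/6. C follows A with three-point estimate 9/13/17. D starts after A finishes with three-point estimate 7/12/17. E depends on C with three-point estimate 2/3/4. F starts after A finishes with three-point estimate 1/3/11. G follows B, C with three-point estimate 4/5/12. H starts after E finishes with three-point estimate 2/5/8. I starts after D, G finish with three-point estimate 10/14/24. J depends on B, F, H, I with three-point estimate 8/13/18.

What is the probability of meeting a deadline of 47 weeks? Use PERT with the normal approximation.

te_A = (1 + 4·4 + 7)/6 = 24/6 = 4; σ²_A = ((7−1)/6)² = 1.000
te_B = (4 + 4·5 + 6)/6 = 30/6 = 5; σ²_B = ((6−4)/6)² = 0.111
te_C = (9 + 4·13 + 17)/6 = 78/6 = 13; σ²_C = ((17−9)/6)² = 1.778
te_D = (7 + 4·12 + 17)/6 = 72/6 = 12; σ²_D = ((17−7)/6)² = 2.778
te_E = (2 + 4·3 + 4)/6 = 18/6 = 3; σ²_E = ((4−2)/6)² = 0.111
te_F = (1 + 4·3 + 11)/6 = 24/6 = 4; σ²_F = ((11−1)/6)² = 2.778
te_G = (4 + 4·5 + 12)/6 = 36/6 = 6; σ²_G = ((12−4)/6)² = 1.778
te_H = (2 + 4·5 + 8)/6 = 30/6 = 5; σ²_H = ((8−2)/6)² = 1.000
te_I = (10 + 4·14 + 24)/6 = 90/6 = 15; σ²_I = ((24−10)/6)² = 5.444
te_J = (8 + 4·13 + 18)/6 = 78/6 = 13; σ²_J = ((18−8)/6)² = 2.778

Forward pass:
ES_A = 0; EF_A = 4
ES_B = 4; EF_B = 4+5 = 9
ES_C = 4; EF_C = 4+13 = 17
ES_D = 4; EF_D = 4+12 = 16
ES_E = 17; EF_E = 17+3 = 20
ES_F = 4; EF_F = 4+4 = 8
ES_G = max(EF_B=9, EF_C=17) = 17; EF_G = 17+6 = 23
ES_H = 20; EF_H = 20+5 = 25
ES_I = max(EF_D=16, EF_G=23) = 23; EF_I = 23+15 = 38
ES_J = max(EF_B=9, EF_F=8, EF_H=25, EF_I=38) = 38; EF_J = 38+13 = 51
Expected project duration μ = 51 weeks. Critical path: A → C → G → I → J.

Variance along critical path = 1.000 + 1.778 + 1.778 + 5.444 + 2.778 = 12.778; σ = √12.778 = 3.575 weeks.
Z = (47 − 51) / 3.575 = -1.119
P(T ≤ 47) = Φ(-1.119) ≈ 0.132

0.132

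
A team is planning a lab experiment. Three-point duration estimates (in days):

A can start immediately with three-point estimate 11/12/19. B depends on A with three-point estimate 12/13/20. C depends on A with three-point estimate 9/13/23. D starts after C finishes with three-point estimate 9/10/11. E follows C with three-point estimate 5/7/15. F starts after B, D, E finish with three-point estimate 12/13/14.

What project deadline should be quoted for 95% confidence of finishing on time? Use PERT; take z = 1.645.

te_A = (11 + 4·12 + 19)/6 = 78/6 = 13; σ²_A = ((19−11)/6)² = 1.778
te_B = (12 + 4·13 + 20)/6 = 84/6 = 14; σ²_B = ((20−12)/6)² = 1.778
te_C = (9 + 4·13 + 23)/6 = 84/6 = 14; σ²_C = ((23−9)/6)² = 5.444
te_D = (9 + 4·10 + 11)/6 = 60/6 = 10; σ²_D = ((11−9)/6)² = 0.111
te_E = (5 + 4·7 + 15)/6 = 48/6 = 8; σ²_E = ((15−5)/6)² = 2.778
te_F = (12 + 4·13 + 14)/6 = 78/6 = 13; σ²_F = ((14−12)/6)² = 0.111

Forward pass:
ES_A = 0; EF_A = 13
ES_B = 13; EF_B = 13+14 = 27
ES_C = 13; EF_C = 13+14 = 27
ES_D = 27; EF_D = 27+10 = 37
ES_E = 27; EF_E = 27+8 = 35
ES_F = max(EF_B=27, EF_D=37, EF_E=35) = 37; EF_F = 37+13 = 50
Expected project duration μ = 50 days. Critical path: A → C → D → F.

Variance along critical path = 1.778 + 5.444 + 0.111 + 0.111 = 7.444; σ = 2.728 days.
D = μ + z·σ = 50 + 1.645·2.728 = 54.5 days

54.5 days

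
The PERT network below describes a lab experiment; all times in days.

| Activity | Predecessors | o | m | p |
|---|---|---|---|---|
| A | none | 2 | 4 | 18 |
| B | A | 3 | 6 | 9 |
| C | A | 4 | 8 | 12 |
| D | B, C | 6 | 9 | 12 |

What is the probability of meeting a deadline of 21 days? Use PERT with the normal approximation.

0.262

te_A = (2 + 4·4 + 18)/6 = 36/6 = 6; σ²_A = ((18−2)/6)² = 7.111
te_B = (3 + 4·6 + 9)/6 = 36/6 = 6; σ²_B = ((9−3)/6)² = 1.000
te_C = (4 + 4·8 + 12)/6 = 48/6 = 8; σ²_C = ((12−4)/6)² = 1.778
te_D = (6 + 4·9 + 12)/6 = 54/6 = 9; σ²_D = ((12−6)/6)² = 1.000

Forward pass:
ES_A = 0; EF_A = 6
ES_B = 6; EF_B = 6+6 = 12
ES_C = 6; EF_C = 6+8 = 14
ES_D = max(EF_B=12, EF_C=14) = 14; EF_D = 14+9 = 23
Expected project duration μ = 23 days. Critical path: A → C → D.

Variance along critical path = 7.111 + 1.778 + 1.000 = 9.889; σ = √9.889 = 3.145 days.
Z = (21 − 23) / 3.145 = -0.636
P(T ≤ 21) = Φ(-0.636) ≈ 0.262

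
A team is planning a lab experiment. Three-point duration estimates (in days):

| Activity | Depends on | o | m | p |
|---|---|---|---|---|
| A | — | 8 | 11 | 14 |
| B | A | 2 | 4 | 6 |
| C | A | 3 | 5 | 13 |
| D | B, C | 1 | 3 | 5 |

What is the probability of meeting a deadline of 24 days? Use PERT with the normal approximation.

te_A = (8 + 4·11 + 14)/6 = 66/6 = 11; σ²_A = ((14−8)/6)² = 1.000
te_B = (2 + 4·4 + 6)/6 = 24/6 = 4; σ²_B = ((6−2)/6)² = 0.444
te_C = (3 + 4·5 + 13)/6 = 36/6 = 6; σ²_C = ((13−3)/6)² = 2.778
te_D = (1 + 4·3 + 5)/6 = 18/6 = 3; σ²_D = ((5−1)/6)² = 0.444

Forward pass:
ES_A = 0; EF_A = 11
ES_B = 11; EF_B = 11+4 = 15
ES_C = 11; EF_C = 11+6 = 17
ES_D = max(EF_B=15, EF_C=17) = 17; EF_D = 17+3 = 20
Expected project duration μ = 20 days. Critical path: A → C → D.

Variance along critical path = 1.000 + 2.778 + 0.444 = 4.222; σ = √4.222 = 2.055 days.
Z = (24 − 20) / 2.055 = 1.947
P(T ≤ 24) = Φ(1.947) ≈ 0.974

0.974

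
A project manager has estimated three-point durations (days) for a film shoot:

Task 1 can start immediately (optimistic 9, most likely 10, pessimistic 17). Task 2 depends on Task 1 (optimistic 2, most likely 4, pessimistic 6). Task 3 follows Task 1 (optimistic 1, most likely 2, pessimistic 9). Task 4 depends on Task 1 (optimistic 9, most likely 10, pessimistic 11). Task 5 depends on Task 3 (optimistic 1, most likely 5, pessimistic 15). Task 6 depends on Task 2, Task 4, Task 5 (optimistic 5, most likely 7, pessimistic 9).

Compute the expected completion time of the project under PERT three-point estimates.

28 days

te_Task 1 = (9 + 4·10 + 17)/6 = 66/6 = 11
te_Task 2 = (2 + 4·4 + 6)/6 = 24/6 = 4
te_Task 3 = (1 + 4·2 + 9)/6 = 18/6 = 3
te_Task 4 = (9 + 4·10 + 11)/6 = 60/6 = 10
te_Task 5 = (1 + 4·5 + 15)/6 = 36/6 = 6
te_Task 6 = (5 + 4·7 + 9)/6 = 42/6 = 7

Forward pass:
ES_Task 1 = 0; EF_Task 1 = 11
ES_Task 2 = 11; EF_Task 2 = 11+4 = 15
ES_Task 3 = 11; EF_Task 3 = 11+3 = 14
ES_Task 4 = 11; EF_Task 4 = 11+10 = 21
ES_Task 5 = 14; EF_Task 5 = 14+6 = 20
ES_Task 6 = max(EF_Task 2=15, EF_Task 4=21, EF_Task 5=20) = 21; EF_Task 6 = 21+7 = 28
Expected project duration μ = 28 days. Critical path: Task 1 → Task 4 → Task 6.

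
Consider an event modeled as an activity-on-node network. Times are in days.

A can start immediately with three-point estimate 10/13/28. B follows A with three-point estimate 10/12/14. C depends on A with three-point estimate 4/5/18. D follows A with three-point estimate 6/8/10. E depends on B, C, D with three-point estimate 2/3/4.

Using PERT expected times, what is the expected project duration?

te_A = (10 + 4·13 + 28)/6 = 90/6 = 15
te_B = (10 + 4·12 + 14)/6 = 72/6 = 12
te_C = (4 + 4·5 + 18)/6 = 42/6 = 7
te_D = (6 + 4·8 + 10)/6 = 48/6 = 8
te_E = (2 + 4·3 + 4)/6 = 18/6 = 3

Forward pass:
ES_A = 0; EF_A = 15
ES_B = 15; EF_B = 15+12 = 27
ES_C = 15; EF_C = 15+7 = 22
ES_D = 15; EF_D = 15+8 = 23
ES_E = max(EF_B=27, EF_C=22, EF_D=23) = 27; EF_E = 27+3 = 30
Expected project duration μ = 30 days. Critical path: A → B → E.

30 days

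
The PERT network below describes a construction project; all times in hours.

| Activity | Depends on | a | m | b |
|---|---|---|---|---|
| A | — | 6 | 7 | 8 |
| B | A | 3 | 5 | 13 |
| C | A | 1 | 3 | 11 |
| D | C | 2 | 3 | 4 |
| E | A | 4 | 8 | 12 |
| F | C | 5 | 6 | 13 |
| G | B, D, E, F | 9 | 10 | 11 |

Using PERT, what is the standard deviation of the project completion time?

2.19 hours

te_A = (6 + 4·7 + 8)/6 = 42/6 = 7; σ²_A = ((8−6)/6)² = 0.111
te_B = (3 + 4·5 + 13)/6 = 36/6 = 6; σ²_B = ((13−3)/6)² = 2.778
te_C = (1 + 4·3 + 11)/6 = 24/6 = 4; σ²_C = ((11−1)/6)² = 2.778
te_D = (2 + 4·3 + 4)/6 = 18/6 = 3; σ²_D = ((4−2)/6)² = 0.111
te_E = (4 + 4·8 + 12)/6 = 48/6 = 8; σ²_E = ((12−4)/6)² = 1.778
te_F = (5 + 4·6 + 13)/6 = 42/6 = 7; σ²_F = ((13−5)/6)² = 1.778
te_G = (9 + 4·10 + 11)/6 = 60/6 = 10; σ²_G = ((11−9)/6)² = 0.111

Forward pass:
ES_A = 0; EF_A = 7
ES_B = 7; EF_B = 7+6 = 13
ES_C = 7; EF_C = 7+4 = 11
ES_D = 11; EF_D = 11+3 = 14
ES_E = 7; EF_E = 7+8 = 15
ES_F = 11; EF_F = 11+7 = 18
ES_G = max(EF_B=13, EF_D=14, EF_E=15, EF_F=18) = 18; EF_G = 18+10 = 28
Expected project duration μ = 28 hours. Critical path: A → C → F → G.

Variance along critical path = 0.111 + 2.778 + 1.778 + 0.111 = 4.778
σ = √4.778 = 2.186 hours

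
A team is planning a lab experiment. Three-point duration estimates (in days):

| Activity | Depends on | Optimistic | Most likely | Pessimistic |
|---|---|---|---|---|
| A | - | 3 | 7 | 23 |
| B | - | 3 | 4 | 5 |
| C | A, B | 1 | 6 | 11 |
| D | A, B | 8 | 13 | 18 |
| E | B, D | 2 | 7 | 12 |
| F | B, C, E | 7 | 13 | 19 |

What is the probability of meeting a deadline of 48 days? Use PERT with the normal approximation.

te_A = (3 + 4·7 + 23)/6 = 54/6 = 9; σ²_A = ((23−3)/6)² = 11.111
te_B = (3 + 4·4 + 5)/6 = 24/6 = 4; σ²_B = ((5−3)/6)² = 0.111
te_C = (1 + 4·6 + 11)/6 = 36/6 = 6; σ²_C = ((11−1)/6)² = 2.778
te_D = (8 + 4·13 + 18)/6 = 78/6 = 13; σ²_D = ((18−8)/6)² = 2.778
te_E = (2 + 4·7 + 12)/6 = 42/6 = 7; σ²_E = ((12−2)/6)² = 2.778
te_F = (7 + 4·13 + 19)/6 = 78/6 = 13; σ²_F = ((19−7)/6)² = 4.000

Forward pass:
ES_A = 0; EF_A = 9
ES_B = 0; EF_B = 4
ES_C = max(EF_A=9, EF_B=4) = 9; EF_C = 9+6 = 15
ES_D = max(EF_A=9, EF_B=4) = 9; EF_D = 9+13 = 22
ES_E = max(EF_B=4, EF_D=22) = 22; EF_E = 22+7 = 29
ES_F = max(EF_B=4, EF_C=15, EF_E=29) = 29; EF_F = 29+13 = 42
Expected project duration μ = 42 days. Critical path: A → D → E → F.

Variance along critical path = 11.111 + 2.778 + 2.778 + 4.000 = 20.667; σ = √20.667 = 4.546 days.
Z = (48 − 42) / 4.546 = 1.320
P(T ≤ 48) = Φ(1.320) ≈ 0.907

0.907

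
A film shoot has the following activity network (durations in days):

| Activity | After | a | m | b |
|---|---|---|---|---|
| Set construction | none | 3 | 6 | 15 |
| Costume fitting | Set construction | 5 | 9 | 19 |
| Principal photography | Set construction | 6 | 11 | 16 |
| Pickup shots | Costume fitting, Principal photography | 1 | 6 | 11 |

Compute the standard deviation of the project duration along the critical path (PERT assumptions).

3.09 days

te_Set construction = (3 + 4·6 + 15)/6 = 42/6 = 7; σ²_Set construction = ((15−3)/6)² = 4.000
te_Costume fitting = (5 + 4·9 + 19)/6 = 60/6 = 10; σ²_Costume fitting = ((19−5)/6)² = 5.444
te_Principal photography = (6 + 4·11 + 16)/6 = 66/6 = 11; σ²_Principal photography = ((16−6)/6)² = 2.778
te_Pickup shots = (1 + 4·6 + 11)/6 = 36/6 = 6; σ²_Pickup shots = ((11−1)/6)² = 2.778

Forward pass:
ES_Set construction = 0; EF_Set construction = 7
ES_Costume fitting = 7; EF_Costume fitting = 7+10 = 17
ES_Principal photography = 7; EF_Principal photography = 7+11 = 18
ES_Pickup shots = max(EF_Costume fitting=17, EF_Principal photography=18) = 18; EF_Pickup shots = 18+6 = 24
Expected project duration μ = 24 days. Critical path: Set construction → Principal photography → Pickup shots.

Variance along critical path = 4.000 + 2.778 + 2.778 = 9.556
σ = √9.556 = 3.091 days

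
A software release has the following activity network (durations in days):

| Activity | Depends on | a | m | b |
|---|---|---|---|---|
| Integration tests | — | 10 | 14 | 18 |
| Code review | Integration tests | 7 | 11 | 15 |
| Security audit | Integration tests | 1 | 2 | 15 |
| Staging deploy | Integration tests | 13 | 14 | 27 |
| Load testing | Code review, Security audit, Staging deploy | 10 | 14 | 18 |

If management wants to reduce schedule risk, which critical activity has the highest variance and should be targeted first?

Staging deploy

te_Integration tests = (10 + 4·14 + 18)/6 = 84/6 = 14; σ²_Integration tests = ((18−10)/6)² = 1.778
te_Code review = (7 + 4·11 + 15)/6 = 66/6 = 11; σ²_Code review = ((15−7)/6)² = 1.778
te_Security audit = (1 + 4·2 + 15)/6 = 24/6 = 4; σ²_Security audit = ((15−1)/6)² = 5.444
te_Staging deploy = (13 + 4·14 + 27)/6 = 96/6 = 16; σ²_Staging deploy = ((27−13)/6)² = 5.444
te_Load testing = (10 + 4·14 + 18)/6 = 84/6 = 14; σ²_Load testing = ((18−10)/6)² = 1.778

Forward pass:
ES_Integration tests = 0; EF_Integration tests = 14
ES_Code review = 14; EF_Code review = 14+11 = 25
ES_Security audit = 14; EF_Security audit = 14+4 = 18
ES_Staging deploy = 14; EF_Staging deploy = 14+16 = 30
ES_Load testing = max(EF_Code review=25, EF_Security audit=18, EF_Staging deploy=30) = 30; EF_Load testing = 30+14 = 44
Expected project duration μ = 44 days. Critical path: Integration tests → Staging deploy → Load testing.

Variances on critical path: σ²_Integration tests=1.778, σ²_Staging deploy=5.444, σ²_Load testing=1.778.
Largest is σ²_Staging deploy = 5.444.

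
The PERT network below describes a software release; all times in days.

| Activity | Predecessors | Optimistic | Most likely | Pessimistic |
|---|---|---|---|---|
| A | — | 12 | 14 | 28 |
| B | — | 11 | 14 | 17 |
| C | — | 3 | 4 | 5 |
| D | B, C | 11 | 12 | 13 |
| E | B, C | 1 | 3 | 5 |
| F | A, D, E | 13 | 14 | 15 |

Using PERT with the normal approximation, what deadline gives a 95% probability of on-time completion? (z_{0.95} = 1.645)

te_A = (12 + 4·14 + 28)/6 = 96/6 = 16; σ²_A = ((28−12)/6)² = 7.111
te_B = (11 + 4·14 + 17)/6 = 84/6 = 14; σ²_B = ((17−11)/6)² = 1.000
te_C = (3 + 4·4 + 5)/6 = 24/6 = 4; σ²_C = ((5−3)/6)² = 0.111
te_D = (11 + 4·12 + 13)/6 = 72/6 = 12; σ²_D = ((13−11)/6)² = 0.111
te_E = (1 + 4·3 + 5)/6 = 18/6 = 3; σ²_E = ((5−1)/6)² = 0.444
te_F = (13 + 4·14 + 15)/6 = 84/6 = 14; σ²_F = ((15−13)/6)² = 0.111

Forward pass:
ES_A = 0; EF_A = 16
ES_B = 0; EF_B = 14
ES_C = 0; EF_C = 4
ES_D = max(EF_B=14, EF_C=4) = 14; EF_D = 14+12 = 26
ES_E = max(EF_B=14, EF_C=4) = 14; EF_E = 14+3 = 17
ES_F = max(EF_A=16, EF_D=26, EF_E=17) = 26; EF_F = 26+14 = 40
Expected project duration μ = 40 days. Critical path: B → D → F.

Variance along critical path = 1.000 + 0.111 + 0.111 = 1.222; σ = 1.106 days.
D = μ + z·σ = 40 + 1.645·1.106 = 41.8 days

41.8 days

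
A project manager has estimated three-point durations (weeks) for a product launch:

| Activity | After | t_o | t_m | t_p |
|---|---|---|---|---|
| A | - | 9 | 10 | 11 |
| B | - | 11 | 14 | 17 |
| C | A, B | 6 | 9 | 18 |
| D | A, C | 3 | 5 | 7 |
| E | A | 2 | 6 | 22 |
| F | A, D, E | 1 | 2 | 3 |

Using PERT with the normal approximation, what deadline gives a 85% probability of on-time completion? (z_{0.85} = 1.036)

te_A = (9 + 4·10 + 11)/6 = 60/6 = 10; σ²_A = ((11−9)/6)² = 0.111
te_B = (11 + 4·14 + 17)/6 = 84/6 = 14; σ²_B = ((17−11)/6)² = 1.000
te_C = (6 + 4·9 + 18)/6 = 60/6 = 10; σ²_C = ((18−6)/6)² = 4.000
te_D = (3 + 4·5 + 7)/6 = 30/6 = 5; σ²_D = ((7−3)/6)² = 0.444
te_E = (2 + 4·6 + 22)/6 = 48/6 = 8; σ²_E = ((22−2)/6)² = 11.111
te_F = (1 + 4·2 + 3)/6 = 12/6 = 2; σ²_F = ((3−1)/6)² = 0.111

Forward pass:
ES_A = 0; EF_A = 10
ES_B = 0; EF_B = 14
ES_C = max(EF_A=10, EF_B=14) = 14; EF_C = 14+10 = 24
ES_D = max(EF_A=10, EF_C=24) = 24; EF_D = 24+5 = 29
ES_E = 10; EF_E = 10+8 = 18
ES_F = max(EF_A=10, EF_D=29, EF_E=18) = 29; EF_F = 29+2 = 31
Expected project duration μ = 31 weeks. Critical path: B → C → D → F.

Variance along critical path = 1.000 + 4.000 + 0.444 + 0.111 = 5.556; σ = 2.357 weeks.
D = μ + z·σ = 31 + 1.036·2.357 = 33.4 weeks

33.4 weeks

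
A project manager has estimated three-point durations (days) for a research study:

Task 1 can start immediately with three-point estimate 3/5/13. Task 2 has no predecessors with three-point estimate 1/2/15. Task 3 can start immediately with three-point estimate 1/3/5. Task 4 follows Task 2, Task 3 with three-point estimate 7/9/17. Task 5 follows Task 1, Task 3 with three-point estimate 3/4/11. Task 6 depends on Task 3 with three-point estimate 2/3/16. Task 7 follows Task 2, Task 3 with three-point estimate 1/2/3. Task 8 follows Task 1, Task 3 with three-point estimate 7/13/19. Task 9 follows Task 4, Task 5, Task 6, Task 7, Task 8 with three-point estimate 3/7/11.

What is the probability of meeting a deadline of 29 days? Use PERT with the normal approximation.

0.847

te_Task 1 = (3 + 4·5 + 13)/6 = 36/6 = 6; σ²_Task 1 = ((13−3)/6)² = 2.778
te_Task 2 = (1 + 4·2 + 15)/6 = 24/6 = 4; σ²_Task 2 = ((15−1)/6)² = 5.444
te_Task 3 = (1 + 4·3 + 5)/6 = 18/6 = 3; σ²_Task 3 = ((5−1)/6)² = 0.444
te_Task 4 = (7 + 4·9 + 17)/6 = 60/6 = 10; σ²_Task 4 = ((17−7)/6)² = 2.778
te_Task 5 = (3 + 4·4 + 11)/6 = 30/6 = 5; σ²_Task 5 = ((11−3)/6)² = 1.778
te_Task 6 = (2 + 4·3 + 16)/6 = 30/6 = 5; σ²_Task 6 = ((16−2)/6)² = 5.444
te_Task 7 = (1 + 4·2 + 3)/6 = 12/6 = 2; σ²_Task 7 = ((3−1)/6)² = 0.111
te_Task 8 = (7 + 4·13 + 19)/6 = 78/6 = 13; σ²_Task 8 = ((19−7)/6)² = 4.000
te_Task 9 = (3 + 4·7 + 11)/6 = 42/6 = 7; σ²_Task 9 = ((11−3)/6)² = 1.778

Forward pass:
ES_Task 1 = 0; EF_Task 1 = 6
ES_Task 2 = 0; EF_Task 2 = 4
ES_Task 3 = 0; EF_Task 3 = 3
ES_Task 4 = max(EF_Task 2=4, EF_Task 3=3) = 4; EF_Task 4 = 4+10 = 14
ES_Task 5 = max(EF_Task 1=6, EF_Task 3=3) = 6; EF_Task 5 = 6+5 = 11
ES_Task 6 = 3; EF_Task 6 = 3+5 = 8
ES_Task 7 = max(EF_Task 2=4, EF_Task 3=3) = 4; EF_Task 7 = 4+2 = 6
ES_Task 8 = max(EF_Task 1=6, EF_Task 3=3) = 6; EF_Task 8 = 6+13 = 19
ES_Task 9 = max(EF_Task 4=14, EF_Task 5=11, EF_Task 6=8, EF_Task 7=6, EF_Task 8=19) = 19; EF_Task 9 = 19+7 = 26
Expected project duration μ = 26 days. Critical path: Task 1 → Task 8 → Task 9.

Variance along critical path = 2.778 + 4.000 + 1.778 = 8.556; σ = √8.556 = 2.925 days.
Z = (29 − 26) / 2.925 = 1.026
P(T ≤ 29) = Φ(1.026) ≈ 0.847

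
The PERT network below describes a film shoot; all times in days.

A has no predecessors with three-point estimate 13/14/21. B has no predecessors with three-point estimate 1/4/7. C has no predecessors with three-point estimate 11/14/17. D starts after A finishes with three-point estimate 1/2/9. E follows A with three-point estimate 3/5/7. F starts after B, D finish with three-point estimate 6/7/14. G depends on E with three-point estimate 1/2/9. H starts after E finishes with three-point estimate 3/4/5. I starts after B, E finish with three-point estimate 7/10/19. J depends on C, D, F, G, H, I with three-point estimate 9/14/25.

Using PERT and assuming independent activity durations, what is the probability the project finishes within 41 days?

te_A = (13 + 4·14 + 21)/6 = 90/6 = 15; σ²_A = ((21−13)/6)² = 1.778
te_B = (1 + 4·4 + 7)/6 = 24/6 = 4; σ²_B = ((7−1)/6)² = 1.000
te_C = (11 + 4·14 + 17)/6 = 84/6 = 14; σ²_C = ((17−11)/6)² = 1.000
te_D = (1 + 4·2 + 9)/6 = 18/6 = 3; σ²_D = ((9−1)/6)² = 1.778
te_E = (3 + 4·5 + 7)/6 = 30/6 = 5; σ²_E = ((7−3)/6)² = 0.444
te_F = (6 + 4·7 + 14)/6 = 48/6 = 8; σ²_F = ((14−6)/6)² = 1.778
te_G = (1 + 4·2 + 9)/6 = 18/6 = 3; σ²_G = ((9−1)/6)² = 1.778
te_H = (3 + 4·4 + 5)/6 = 24/6 = 4; σ²_H = ((5−3)/6)² = 0.111
te_I = (7 + 4·10 + 19)/6 = 66/6 = 11; σ²_I = ((19−7)/6)² = 4.000
te_J = (9 + 4·14 + 25)/6 = 90/6 = 15; σ²_J = ((25−9)/6)² = 7.111

Forward pass:
ES_A = 0; EF_A = 15
ES_B = 0; EF_B = 4
ES_C = 0; EF_C = 14
ES_D = 15; EF_D = 15+3 = 18
ES_E = 15; EF_E = 15+5 = 20
ES_F = max(EF_B=4, EF_D=18) = 18; EF_F = 18+8 = 26
ES_G = 20; EF_G = 20+3 = 23
ES_H = 20; EF_H = 20+4 = 24
ES_I = max(EF_B=4, EF_E=20) = 20; EF_I = 20+11 = 31
ES_J = max(EF_C=14, EF_D=18, EF_F=26, EF_G=23, EF_H=24, EF_I=31) = 31; EF_J = 31+15 = 46
Expected project duration μ = 46 days. Critical path: A → E → I → J.

Variance along critical path = 1.778 + 0.444 + 4.000 + 7.111 = 13.333; σ = √13.333 = 3.651 days.
Z = (41 − 46) / 3.651 = -1.369
P(T ≤ 41) = Φ(-1.369) ≈ 0.085

0.085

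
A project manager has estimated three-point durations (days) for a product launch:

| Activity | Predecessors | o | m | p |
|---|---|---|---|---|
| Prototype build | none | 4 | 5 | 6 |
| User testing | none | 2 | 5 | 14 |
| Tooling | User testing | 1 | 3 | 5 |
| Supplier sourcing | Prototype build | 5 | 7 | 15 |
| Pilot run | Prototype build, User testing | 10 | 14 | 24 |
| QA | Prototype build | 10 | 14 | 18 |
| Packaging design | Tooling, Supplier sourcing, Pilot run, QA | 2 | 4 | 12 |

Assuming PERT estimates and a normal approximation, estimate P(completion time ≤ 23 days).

0.195

te_Prototype build = (4 + 4·5 + 6)/6 = 30/6 = 5; σ²_Prototype build = ((6−4)/6)² = 0.111
te_User testing = (2 + 4·5 + 14)/6 = 36/6 = 6; σ²_User testing = ((14−2)/6)² = 4.000
te_Tooling = (1 + 4·3 + 5)/6 = 18/6 = 3; σ²_Tooling = ((5−1)/6)² = 0.444
te_Supplier sourcing = (5 + 4·7 + 15)/6 = 48/6 = 8; σ²_Supplier sourcing = ((15−5)/6)² = 2.778
te_Pilot run = (10 + 4·14 + 24)/6 = 90/6 = 15; σ²_Pilot run = ((24−10)/6)² = 5.444
te_QA = (10 + 4·14 + 18)/6 = 84/6 = 14; σ²_QA = ((18−10)/6)² = 1.778
te_Packaging design = (2 + 4·4 + 12)/6 = 30/6 = 5; σ²_Packaging design = ((12−2)/6)² = 2.778

Forward pass:
ES_Prototype build = 0; EF_Prototype build = 5
ES_User testing = 0; EF_User testing = 6
ES_Tooling = 6; EF_Tooling = 6+3 = 9
ES_Supplier sourcing = 5; EF_Supplier sourcing = 5+8 = 13
ES_Pilot run = max(EF_Prototype build=5, EF_User testing=6) = 6; EF_Pilot run = 6+15 = 21
ES_QA = 5; EF_QA = 5+14 = 19
ES_Packaging design = max(EF_Tooling=9, EF_Supplier sourcing=13, EF_Pilot run=21, EF_QA=19) = 21; EF_Packaging design = 21+5 = 26
Expected project duration μ = 26 days. Critical path: User testing → Pilot run → Packaging design.

Variance along critical path = 4.000 + 5.444 + 2.778 = 12.222; σ = √12.222 = 3.496 days.
Z = (23 − 26) / 3.496 = -0.858
P(T ≤ 23) = Φ(-0.858) ≈ 0.195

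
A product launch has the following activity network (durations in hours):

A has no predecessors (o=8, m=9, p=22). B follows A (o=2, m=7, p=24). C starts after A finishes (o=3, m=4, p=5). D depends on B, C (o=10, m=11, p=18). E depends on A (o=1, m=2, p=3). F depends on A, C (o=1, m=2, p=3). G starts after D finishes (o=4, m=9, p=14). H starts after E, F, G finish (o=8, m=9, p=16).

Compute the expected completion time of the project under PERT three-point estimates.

te_A = (8 + 4·9 + 22)/6 = 66/6 = 11
te_B = (2 + 4·7 + 24)/6 = 54/6 = 9
te_C = (3 + 4·4 + 5)/6 = 24/6 = 4
te_D = (10 + 4·11 + 18)/6 = 72/6 = 12
te_E = (1 + 4·2 + 3)/6 = 12/6 = 2
te_F = (1 + 4·2 + 3)/6 = 12/6 = 2
te_G = (4 + 4·9 + 14)/6 = 54/6 = 9
te_H = (8 + 4·9 + 16)/6 = 60/6 = 10

Forward pass:
ES_A = 0; EF_A = 11
ES_B = 11; EF_B = 11+9 = 20
ES_C = 11; EF_C = 11+4 = 15
ES_D = max(EF_B=20, EF_C=15) = 20; EF_D = 20+12 = 32
ES_E = 11; EF_E = 11+2 = 13
ES_F = max(EF_A=11, EF_C=15) = 15; EF_F = 15+2 = 17
ES_G = 32; EF_G = 32+9 = 41
ES_H = max(EF_E=13, EF_F=17, EF_G=41) = 41; EF_H = 41+10 = 51
Expected project duration μ = 51 hours. Critical path: A → B → D → G → H.

51 hours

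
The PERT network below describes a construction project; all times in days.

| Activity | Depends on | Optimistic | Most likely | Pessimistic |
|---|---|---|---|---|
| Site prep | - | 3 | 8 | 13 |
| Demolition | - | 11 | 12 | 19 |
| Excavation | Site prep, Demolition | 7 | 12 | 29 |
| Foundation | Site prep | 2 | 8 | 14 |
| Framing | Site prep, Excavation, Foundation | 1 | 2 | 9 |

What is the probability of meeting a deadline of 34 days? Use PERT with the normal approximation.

0.834

te_Site prep = (3 + 4·8 + 13)/6 = 48/6 = 8; σ²_Site prep = ((13−3)/6)² = 2.778
te_Demolition = (11 + 4·12 + 19)/6 = 78/6 = 13; σ²_Demolition = ((19−11)/6)² = 1.778
te_Excavation = (7 + 4·12 + 29)/6 = 84/6 = 14; σ²_Excavation = ((29−7)/6)² = 13.444
te_Foundation = (2 + 4·8 + 14)/6 = 48/6 = 8; σ²_Foundation = ((14−2)/6)² = 4.000
te_Framing = (1 + 4·2 + 9)/6 = 18/6 = 3; σ²_Framing = ((9−1)/6)² = 1.778

Forward pass:
ES_Site prep = 0; EF_Site prep = 8
ES_Demolition = 0; EF_Demolition = 13
ES_Excavation = max(EF_Site prep=8, EF_Demolition=13) = 13; EF_Excavation = 13+14 = 27
ES_Foundation = 8; EF_Foundation = 8+8 = 16
ES_Framing = max(EF_Site prep=8, EF_Excavation=27, EF_Foundation=16) = 27; EF_Framing = 27+3 = 30
Expected project duration μ = 30 days. Critical path: Demolition → Excavation → Framing.

Variance along critical path = 1.778 + 13.444 + 1.778 = 17.000; σ = √17.000 = 4.123 days.
Z = (34 − 30) / 4.123 = 0.970
P(T ≤ 34) = Φ(0.970) ≈ 0.834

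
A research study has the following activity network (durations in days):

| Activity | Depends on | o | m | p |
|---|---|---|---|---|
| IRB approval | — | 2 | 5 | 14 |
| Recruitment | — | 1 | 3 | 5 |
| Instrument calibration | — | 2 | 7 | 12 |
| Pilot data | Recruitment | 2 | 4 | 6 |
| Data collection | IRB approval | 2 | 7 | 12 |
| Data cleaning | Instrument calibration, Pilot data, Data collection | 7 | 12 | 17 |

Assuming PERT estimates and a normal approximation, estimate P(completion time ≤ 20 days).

te_IRB approval = (2 + 4·5 + 14)/6 = 36/6 = 6; σ²_IRB approval = ((14−2)/6)² = 4.000
te_Recruitment = (1 + 4·3 + 5)/6 = 18/6 = 3; σ²_Recruitment = ((5−1)/6)² = 0.444
te_Instrument calibration = (2 + 4·7 + 12)/6 = 42/6 = 7; σ²_Instrument calibration = ((12−2)/6)² = 2.778
te_Pilot data = (2 + 4·4 + 6)/6 = 24/6 = 4; σ²_Pilot data = ((6−2)/6)² = 0.444
te_Data collection = (2 + 4·7 + 12)/6 = 42/6 = 7; σ²_Data collection = ((12−2)/6)² = 2.778
te_Data cleaning = (7 + 4·12 + 17)/6 = 72/6 = 12; σ²_Data cleaning = ((17−7)/6)² = 2.778

Forward pass:
ES_IRB approval = 0; EF_IRB approval = 6
ES_Recruitment = 0; EF_Recruitment = 3
ES_Instrument calibration = 0; EF_Instrument calibration = 7
ES_Pilot data = 3; EF_Pilot data = 3+4 = 7
ES_Data collection = 6; EF_Data collection = 6+7 = 13
ES_Data cleaning = max(EF_Instrument calibration=7, EF_Pilot data=7, EF_Data collection=13) = 13; EF_Data cleaning = 13+12 = 25
Expected project duration μ = 25 days. Critical path: IRB approval → Data collection → Data cleaning.

Variance along critical path = 4.000 + 2.778 + 2.778 = 9.556; σ = √9.556 = 3.091 days.
Z = (20 − 25) / 3.091 = -1.617
P(T ≤ 20) = Φ(-1.617) ≈ 0.053

0.053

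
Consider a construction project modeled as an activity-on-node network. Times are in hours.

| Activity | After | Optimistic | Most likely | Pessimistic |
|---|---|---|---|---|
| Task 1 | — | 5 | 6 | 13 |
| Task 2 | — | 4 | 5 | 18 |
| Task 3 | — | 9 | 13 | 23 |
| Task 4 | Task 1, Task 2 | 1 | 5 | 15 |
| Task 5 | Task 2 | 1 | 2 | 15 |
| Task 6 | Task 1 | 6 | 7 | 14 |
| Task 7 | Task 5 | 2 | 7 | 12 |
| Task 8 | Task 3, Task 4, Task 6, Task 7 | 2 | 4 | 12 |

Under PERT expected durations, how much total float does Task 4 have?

te_Task 1 = (5 + 4·6 + 13)/6 = 42/6 = 7
te_Task 2 = (4 + 4·5 + 18)/6 = 42/6 = 7
te_Task 3 = (9 + 4·13 + 23)/6 = 84/6 = 14
te_Task 4 = (1 + 4·5 + 15)/6 = 36/6 = 6
te_Task 5 = (1 + 4·2 + 15)/6 = 24/6 = 4
te_Task 6 = (6 + 4·7 + 14)/6 = 48/6 = 8
te_Task 7 = (2 + 4·7 + 12)/6 = 42/6 = 7
te_Task 8 = (2 + 4·4 + 12)/6 = 30/6 = 5

Forward pass:
ES_Task 1 = 0; EF_Task 1 = 7
ES_Task 2 = 0; EF_Task 2 = 7
ES_Task 3 = 0; EF_Task 3 = 14
ES_Task 4 = max(EF_Task 1=7, EF_Task 2=7) = 7; EF_Task 4 = 7+6 = 13
ES_Task 5 = 7; EF_Task 5 = 7+4 = 11
ES_Task 6 = 7; EF_Task 6 = 7+8 = 15
ES_Task 7 = 11; EF_Task 7 = 11+7 = 18
ES_Task 8 = max(EF_Task 3=14, EF_Task 4=13, EF_Task 6=15, EF_Task 7=18) = 18; EF_Task 8 = 18+5 = 23
Expected project duration μ = 23 hours. Critical path: Task 2 → Task 5 → Task 7 → Task 8.

Backward pass:
LF_Task 8 = 23; LS_Task 8 = 23−5 = 18
LF_Task 7 = LS_Task 8 = 18; LS_Task 7 = 18−7 = 11
LF_Task 6 = LS_Task 8 = 18; LS_Task 6 = 18−8 = 10
LF_Task 5 = LS_Task 7 = 11; LS_Task 5 = 11−4 = 7
LF_Task 4 = LS_Task 8 = 18; LS_Task 4 = 18−6 = 12
LF_Task 3 = LS_Task 8 = 18; LS_Task 3 = 18−14 = 4
LF_Task 2 = min(LS_Task 4=12, LS_Task 5=7) = 7; LS_Task 2 = 7−7 = 0
LF_Task 1 = min(LS_Task 4=12, LS_Task 6=10) = 10; LS_Task 1 = 10−7 = 3
Slack_Task 4 = LS_Task 4 − ES_Task 4 = 12 − 7 = 5

5 hours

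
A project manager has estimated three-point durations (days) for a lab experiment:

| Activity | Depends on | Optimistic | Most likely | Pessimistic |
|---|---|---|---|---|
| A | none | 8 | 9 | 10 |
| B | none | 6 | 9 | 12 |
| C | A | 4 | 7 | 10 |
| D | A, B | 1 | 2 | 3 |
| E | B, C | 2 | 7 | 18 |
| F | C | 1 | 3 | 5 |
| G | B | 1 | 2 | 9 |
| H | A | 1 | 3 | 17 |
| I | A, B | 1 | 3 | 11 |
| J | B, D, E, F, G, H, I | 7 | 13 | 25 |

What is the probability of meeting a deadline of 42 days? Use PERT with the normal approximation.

0.832

te_A = (8 + 4·9 + 10)/6 = 54/6 = 9; σ²_A = ((10−8)/6)² = 0.111
te_B = (6 + 4·9 + 12)/6 = 54/6 = 9; σ²_B = ((12−6)/6)² = 1.000
te_C = (4 + 4·7 + 10)/6 = 42/6 = 7; σ²_C = ((10−4)/6)² = 1.000
te_D = (1 + 4·2 + 3)/6 = 12/6 = 2; σ²_D = ((3−1)/6)² = 0.111
te_E = (2 + 4·7 + 18)/6 = 48/6 = 8; σ²_E = ((18−2)/6)² = 7.111
te_F = (1 + 4·3 + 5)/6 = 18/6 = 3; σ²_F = ((5−1)/6)² = 0.444
te_G = (1 + 4·2 + 9)/6 = 18/6 = 3; σ²_G = ((9−1)/6)² = 1.778
te_H = (1 + 4·3 + 17)/6 = 30/6 = 5; σ²_H = ((17−1)/6)² = 7.111
te_I = (1 + 4·3 + 11)/6 = 24/6 = 4; σ²_I = ((11−1)/6)² = 2.778
te_J = (7 + 4·13 + 25)/6 = 84/6 = 14; σ²_J = ((25−7)/6)² = 9.000

Forward pass:
ES_A = 0; EF_A = 9
ES_B = 0; EF_B = 9
ES_C = 9; EF_C = 9+7 = 16
ES_D = max(EF_A=9, EF_B=9) = 9; EF_D = 9+2 = 11
ES_E = max(EF_B=9, EF_C=16) = 16; EF_E = 16+8 = 24
ES_F = 16; EF_F = 16+3 = 19
ES_G = 9; EF_G = 9+3 = 12
ES_H = 9; EF_H = 9+5 = 14
ES_I = max(EF_A=9, EF_B=9) = 9; EF_I = 9+4 = 13
ES_J = max(EF_B=9, EF_D=11, EF_E=24, EF_F=19, EF_G=12, EF_H=14, EF_I=13) = 24; EF_J = 24+14 = 38
Expected project duration μ = 38 days. Critical path: A → C → E → J.

Variance along critical path = 0.111 + 1.000 + 7.111 + 9.000 = 17.222; σ = √17.222 = 4.150 days.
Z = (42 − 38) / 4.150 = 0.964
P(T ≤ 42) = Φ(0.964) ≈ 0.832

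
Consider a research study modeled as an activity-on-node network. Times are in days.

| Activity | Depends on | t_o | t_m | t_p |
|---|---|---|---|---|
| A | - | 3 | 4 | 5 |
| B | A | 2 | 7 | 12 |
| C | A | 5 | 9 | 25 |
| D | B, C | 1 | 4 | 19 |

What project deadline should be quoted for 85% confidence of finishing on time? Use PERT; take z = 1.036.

te_A = (3 + 4·4 + 5)/6 = 24/6 = 4; σ²_A = ((5−3)/6)² = 0.111
te_B = (2 + 4·7 + 12)/6 = 42/6 = 7; σ²_B = ((12−2)/6)² = 2.778
te_C = (5 + 4·9 + 25)/6 = 66/6 = 11; σ²_C = ((25−5)/6)² = 11.111
te_D = (1 + 4·4 + 19)/6 = 36/6 = 6; σ²_D = ((19−1)/6)² = 9.000

Forward pass:
ES_A = 0; EF_A = 4
ES_B = 4; EF_B = 4+7 = 11
ES_C = 4; EF_C = 4+11 = 15
ES_D = max(EF_B=11, EF_C=15) = 15; EF_D = 15+6 = 21
Expected project duration μ = 21 days. Critical path: A → C → D.

Variance along critical path = 0.111 + 11.111 + 9.000 = 20.222; σ = 4.497 days.
D = μ + z·σ = 21 + 1.036·4.497 = 25.7 days

25.7 days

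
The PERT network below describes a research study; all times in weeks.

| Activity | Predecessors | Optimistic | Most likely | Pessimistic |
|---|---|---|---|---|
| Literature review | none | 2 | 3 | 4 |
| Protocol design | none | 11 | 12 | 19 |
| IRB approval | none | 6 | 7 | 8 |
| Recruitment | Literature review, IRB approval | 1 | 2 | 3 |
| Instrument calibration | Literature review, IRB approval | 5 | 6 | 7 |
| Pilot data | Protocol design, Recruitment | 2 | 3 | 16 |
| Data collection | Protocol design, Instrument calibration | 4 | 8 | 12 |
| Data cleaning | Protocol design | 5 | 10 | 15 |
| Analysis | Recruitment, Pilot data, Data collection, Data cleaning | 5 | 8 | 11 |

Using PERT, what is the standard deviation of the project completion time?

2.36 weeks

te_Literature review = (2 + 4·3 + 4)/6 = 18/6 = 3; σ²_Literature review = ((4−2)/6)² = 0.111
te_Protocol design = (11 + 4·12 + 19)/6 = 78/6 = 13; σ²_Protocol design = ((19−11)/6)² = 1.778
te_IRB approval = (6 + 4·7 + 8)/6 = 42/6 = 7; σ²_IRB approval = ((8−6)/6)² = 0.111
te_Recruitment = (1 + 4·2 + 3)/6 = 12/6 = 2; σ²_Recruitment = ((3−1)/6)² = 0.111
te_Instrument calibration = (5 + 4·6 + 7)/6 = 36/6 = 6; σ²_Instrument calibration = ((7−5)/6)² = 0.111
te_Pilot data = (2 + 4·3 + 16)/6 = 30/6 = 5; σ²_Pilot data = ((16−2)/6)² = 5.444
te_Data collection = (4 + 4·8 + 12)/6 = 48/6 = 8; σ²_Data collection = ((12−4)/6)² = 1.778
te_Data cleaning = (5 + 4·10 + 15)/6 = 60/6 = 10; σ²_Data cleaning = ((15−5)/6)² = 2.778
te_Analysis = (5 + 4·8 + 11)/6 = 48/6 = 8; σ²_Analysis = ((11−5)/6)² = 1.000

Forward pass:
ES_Literature review = 0; EF_Literature review = 3
ES_Protocol design = 0; EF_Protocol design = 13
ES_IRB approval = 0; EF_IRB approval = 7
ES_Recruitment = max(EF_Literature review=3, EF_IRB approval=7) = 7; EF_Recruitment = 7+2 = 9
ES_Instrument calibration = max(EF_Literature review=3, EF_IRB approval=7) = 7; EF_Instrument calibration = 7+6 = 13
ES_Pilot data = max(EF_Protocol design=13, EF_Recruitment=9) = 13; EF_Pilot data = 13+5 = 18
ES_Data collection = max(EF_Protocol design=13, EF_Instrument calibration=13) = 13; EF_Data collection = 13+8 = 21
ES_Data cleaning = 13; EF_Data cleaning = 13+10 = 23
ES_Analysis = max(EF_Recruitment=9, EF_Pilot data=18, EF_Data collection=21, EF_Data cleaning=23) = 23; EF_Analysis = 23+8 = 31
Expected project duration μ = 31 weeks. Critical path: Protocol design → Data cleaning → Analysis.

Variance along critical path = 1.778 + 2.778 + 1.000 = 5.556
σ = √5.556 = 2.357 weeks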